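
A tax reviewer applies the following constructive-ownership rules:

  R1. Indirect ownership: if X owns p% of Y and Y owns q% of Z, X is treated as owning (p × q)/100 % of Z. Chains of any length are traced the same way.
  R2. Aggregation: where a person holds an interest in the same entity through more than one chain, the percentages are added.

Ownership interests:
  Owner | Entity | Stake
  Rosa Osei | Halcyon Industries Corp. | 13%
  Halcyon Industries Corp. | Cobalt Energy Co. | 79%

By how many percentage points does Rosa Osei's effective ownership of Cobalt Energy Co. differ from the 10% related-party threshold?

0.27

Chain via Halcyon Industries Corp. (R1): 13% × 79% = 10.27% of Cobalt Energy Co.
10.27% exceeds the 10% threshold by 0.27 percentage points.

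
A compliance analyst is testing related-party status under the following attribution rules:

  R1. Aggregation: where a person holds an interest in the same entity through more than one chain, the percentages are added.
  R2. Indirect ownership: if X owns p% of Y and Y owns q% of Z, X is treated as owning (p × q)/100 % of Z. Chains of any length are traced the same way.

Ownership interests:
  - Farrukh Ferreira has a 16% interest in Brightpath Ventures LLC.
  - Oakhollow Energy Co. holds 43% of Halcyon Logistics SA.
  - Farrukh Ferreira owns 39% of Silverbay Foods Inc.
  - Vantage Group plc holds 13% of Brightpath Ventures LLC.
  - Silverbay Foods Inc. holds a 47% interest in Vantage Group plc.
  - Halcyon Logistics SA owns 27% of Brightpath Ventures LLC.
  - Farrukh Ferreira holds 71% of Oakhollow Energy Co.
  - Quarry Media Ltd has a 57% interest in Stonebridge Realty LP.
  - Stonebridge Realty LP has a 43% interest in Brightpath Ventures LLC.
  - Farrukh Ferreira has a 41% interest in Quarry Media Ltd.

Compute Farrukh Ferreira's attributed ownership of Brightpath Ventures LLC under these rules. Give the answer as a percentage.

Chain via Oakhollow Energy Co. → Halcyon Logistics SA (R2): 71% × 43% × 27% = 8.2431% of Brightpath Ventures LLC.
Chain via Quarry Media Ltd → Stonebridge Realty LP (R2): 41% × 57% × 43% = 10.0491% of Brightpath Ventures LLC.
Chain via Silverbay Foods Inc. → Vantage Group plc (R2): 39% × 47% × 13% = 2.3829% of Brightpath Ventures LLC.
Direct interest in Brightpath Ventures LLC: 16%.
Aggregating (R1): 8.2431% + 10.0491% + 2.3829% + 16% = 36.6751%.

36.6751%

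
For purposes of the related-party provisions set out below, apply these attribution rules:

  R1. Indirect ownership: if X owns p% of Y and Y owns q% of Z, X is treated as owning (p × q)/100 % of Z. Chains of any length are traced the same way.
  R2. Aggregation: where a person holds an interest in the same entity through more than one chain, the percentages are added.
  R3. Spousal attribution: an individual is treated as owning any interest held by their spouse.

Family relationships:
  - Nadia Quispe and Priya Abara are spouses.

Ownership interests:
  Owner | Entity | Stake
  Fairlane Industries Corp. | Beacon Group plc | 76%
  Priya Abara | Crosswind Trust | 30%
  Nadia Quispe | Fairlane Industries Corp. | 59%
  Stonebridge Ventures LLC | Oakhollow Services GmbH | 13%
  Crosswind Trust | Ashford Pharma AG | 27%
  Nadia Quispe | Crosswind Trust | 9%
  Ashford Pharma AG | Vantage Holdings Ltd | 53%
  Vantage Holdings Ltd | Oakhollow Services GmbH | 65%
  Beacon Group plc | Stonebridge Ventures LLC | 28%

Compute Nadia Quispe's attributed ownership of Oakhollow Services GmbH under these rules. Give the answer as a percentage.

By spousal attribution (R3), Nadia Quispe is treated as also owning Priya Abara's interest in Crosswind Trust, giving 9% + 30% = 39%.
Chain via Fairlane Industries Corp. → Beacon Group plc → Stonebridge Ventures LLC (R1): 59% × 76% × 28% × 13% = 1.632176% of Oakhollow Services GmbH.
Chain via Crosswind Trust → Ashford Pharma AG → Vantage Holdings Ltd (R1): 39% × 27% × 53% × 65% = 3.627585% of Oakhollow Services GmbH.
Aggregating (R2): 1.632176% + 3.627585% = 5.259761%.

5.259761%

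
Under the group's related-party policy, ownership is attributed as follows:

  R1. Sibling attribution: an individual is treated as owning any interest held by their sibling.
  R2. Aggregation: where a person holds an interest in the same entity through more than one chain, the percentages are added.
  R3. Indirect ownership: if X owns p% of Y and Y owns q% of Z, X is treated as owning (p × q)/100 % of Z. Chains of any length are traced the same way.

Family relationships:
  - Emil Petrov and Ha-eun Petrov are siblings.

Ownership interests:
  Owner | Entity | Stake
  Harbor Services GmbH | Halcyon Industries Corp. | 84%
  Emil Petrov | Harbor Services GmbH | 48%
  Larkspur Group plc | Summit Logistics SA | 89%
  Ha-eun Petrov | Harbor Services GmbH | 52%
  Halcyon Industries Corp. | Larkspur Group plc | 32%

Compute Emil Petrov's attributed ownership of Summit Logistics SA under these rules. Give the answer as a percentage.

23.9232%

By sibling attribution (R1), Emil Petrov is treated as also owning Ha-eun Petrov's interest in Harbor Services GmbH, giving 48% + 52% = 100%.
Chain via Harbor Services GmbH → Halcyon Industries Corp. → Larkspur Group plc (R3): 100% × 84% × 32% × 89% = 23.9232% of Summit Logistics SA.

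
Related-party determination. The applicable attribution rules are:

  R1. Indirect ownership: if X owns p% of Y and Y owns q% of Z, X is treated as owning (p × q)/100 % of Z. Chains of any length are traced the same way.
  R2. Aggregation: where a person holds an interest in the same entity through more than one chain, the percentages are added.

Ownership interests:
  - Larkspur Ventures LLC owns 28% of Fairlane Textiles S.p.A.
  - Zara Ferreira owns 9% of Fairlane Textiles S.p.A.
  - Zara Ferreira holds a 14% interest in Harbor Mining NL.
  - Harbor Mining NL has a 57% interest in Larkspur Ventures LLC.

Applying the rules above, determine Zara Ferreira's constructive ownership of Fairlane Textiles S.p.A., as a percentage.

Chain via Harbor Mining NL → Larkspur Ventures LLC (R1): 14% × 57% × 28% = 2.2344% of Fairlane Textiles S.p.A.
Direct interest in Fairlane Textiles S.p.A: 9%.
Aggregating (R2): 2.2344% + 9% = 11.2344%.

11.2344%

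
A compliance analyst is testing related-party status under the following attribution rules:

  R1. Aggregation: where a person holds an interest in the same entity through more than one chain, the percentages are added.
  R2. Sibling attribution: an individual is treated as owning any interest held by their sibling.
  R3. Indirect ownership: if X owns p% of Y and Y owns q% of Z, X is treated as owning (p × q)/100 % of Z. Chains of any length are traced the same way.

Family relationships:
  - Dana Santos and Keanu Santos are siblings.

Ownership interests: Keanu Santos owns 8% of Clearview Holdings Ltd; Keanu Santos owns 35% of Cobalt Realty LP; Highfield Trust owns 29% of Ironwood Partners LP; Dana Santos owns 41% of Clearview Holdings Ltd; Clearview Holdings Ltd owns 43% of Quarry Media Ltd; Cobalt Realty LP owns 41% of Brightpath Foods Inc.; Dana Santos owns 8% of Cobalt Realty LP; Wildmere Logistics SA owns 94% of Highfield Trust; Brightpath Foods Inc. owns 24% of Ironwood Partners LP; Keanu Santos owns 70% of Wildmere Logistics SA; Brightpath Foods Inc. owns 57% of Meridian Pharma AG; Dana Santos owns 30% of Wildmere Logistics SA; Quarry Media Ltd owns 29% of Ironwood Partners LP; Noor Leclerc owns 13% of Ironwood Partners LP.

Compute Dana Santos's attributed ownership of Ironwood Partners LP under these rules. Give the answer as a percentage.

37.6015%

By sibling attribution (R2), Dana Santos is treated as also owning Keanu Santos's interest in Wildmere Logistics SA, giving 30% + 70% = 100%.
By sibling attribution (R2), Dana Santos is treated as also owning Keanu Santos's interest in Clearview Holdings Ltd, giving 41% + 8% = 49%.
By sibling attribution (R2), Dana Santos is treated as also owning Keanu Santos's interest in Cobalt Realty LP, giving 8% + 35% = 43%.
Chain via Wildmere Logistics SA → Highfield Trust (R3): 100% × 94% × 29% = 27.26% of Ironwood Partners LP.
Chain via Clearview Holdings Ltd → Quarry Media Ltd (R3): 49% × 43% × 29% = 6.1103% of Ironwood Partners LP.
Chain via Cobalt Realty LP → Brightpath Foods Inc. (R3): 43% × 41% × 24% = 4.2312% of Ironwood Partners LP.
Aggregating (R1): 27.26% + 6.1103% + 4.2312% = 37.6015%.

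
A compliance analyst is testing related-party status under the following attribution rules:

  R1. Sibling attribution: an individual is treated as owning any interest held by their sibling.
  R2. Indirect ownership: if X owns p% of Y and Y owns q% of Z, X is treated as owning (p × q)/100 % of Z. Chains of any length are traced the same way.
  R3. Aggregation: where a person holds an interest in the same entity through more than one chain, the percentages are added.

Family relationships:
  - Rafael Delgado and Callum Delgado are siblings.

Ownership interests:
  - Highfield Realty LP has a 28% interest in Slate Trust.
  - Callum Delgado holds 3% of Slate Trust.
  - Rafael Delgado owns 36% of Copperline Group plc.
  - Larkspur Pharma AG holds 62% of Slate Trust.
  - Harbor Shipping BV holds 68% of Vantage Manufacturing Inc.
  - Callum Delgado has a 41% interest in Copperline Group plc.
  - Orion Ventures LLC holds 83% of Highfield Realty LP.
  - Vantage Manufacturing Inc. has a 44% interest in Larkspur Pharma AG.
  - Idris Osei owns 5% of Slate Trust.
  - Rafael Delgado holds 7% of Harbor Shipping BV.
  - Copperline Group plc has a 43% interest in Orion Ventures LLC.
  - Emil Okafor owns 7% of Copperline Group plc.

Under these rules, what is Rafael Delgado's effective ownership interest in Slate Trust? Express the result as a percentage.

By sibling attribution (R1), Rafael Delgado is treated as also owning Callum Delgado's interest in Copperline Group plc, giving 36% + 41% = 77%.
By sibling attribution (R1), Rafael Delgado is treated as owning Callum Delgado's 3% interest in Slate Trust.
Chain via Harbor Shipping BV → Vantage Manufacturing Inc. → Larkspur Pharma AG (R2): 7% × 68% × 44% × 62% = 1.298528% of Slate Trust.
Chain via Copperline Group plc → Orion Ventures LLC → Highfield Realty LP (R2): 77% × 43% × 83% × 28% = 7.694764% of Slate Trust.
Direct interest in Slate Trust: 3%.
Aggregating (R3): 1.298528% + 7.694764% + 3% = 11.993292%.

11.993292%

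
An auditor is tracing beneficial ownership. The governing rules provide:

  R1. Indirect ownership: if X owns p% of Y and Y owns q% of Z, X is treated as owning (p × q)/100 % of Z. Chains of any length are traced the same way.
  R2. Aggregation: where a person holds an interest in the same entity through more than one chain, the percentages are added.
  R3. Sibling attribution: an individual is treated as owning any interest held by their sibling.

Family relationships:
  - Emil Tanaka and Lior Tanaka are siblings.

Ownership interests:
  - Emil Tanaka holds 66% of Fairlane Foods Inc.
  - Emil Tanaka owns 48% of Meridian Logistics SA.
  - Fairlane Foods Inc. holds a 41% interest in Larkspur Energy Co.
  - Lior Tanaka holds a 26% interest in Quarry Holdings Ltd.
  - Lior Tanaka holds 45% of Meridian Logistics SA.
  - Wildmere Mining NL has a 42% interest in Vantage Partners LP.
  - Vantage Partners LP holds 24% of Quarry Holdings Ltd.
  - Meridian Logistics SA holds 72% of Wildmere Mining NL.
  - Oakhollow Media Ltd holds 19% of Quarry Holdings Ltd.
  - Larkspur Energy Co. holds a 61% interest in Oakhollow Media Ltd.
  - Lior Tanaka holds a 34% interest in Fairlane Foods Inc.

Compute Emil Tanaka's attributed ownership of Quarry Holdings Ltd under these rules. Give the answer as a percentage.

By sibling attribution (R3), Emil Tanaka is treated as also owning Lior Tanaka's interest in Meridian Logistics SA, giving 48% + 45% = 93%.
By sibling attribution (R3), Emil Tanaka is treated as also owning Lior Tanaka's interest in Fairlane Foods Inc, giving 66% + 34% = 100%.
By sibling attribution (R3), Emil Tanaka is treated as owning Lior Tanaka's 26% interest in Quarry Holdings Ltd.
Chain via Meridian Logistics SA → Wildmere Mining NL → Vantage Partners LP (R1): 93% × 72% × 42% × 24% = 6.749568% of Quarry Holdings Ltd.
Chain via Fairlane Foods Inc. → Larkspur Energy Co. → Oakhollow Media Ltd (R1): 100% × 41% × 61% × 19% = 4.7519% of Quarry Holdings Ltd.
Direct interest in Quarry Holdings Ltd: 26%.
Aggregating (R2): 6.749568% + 4.7519% + 26% = 37.501468%.

37.501468%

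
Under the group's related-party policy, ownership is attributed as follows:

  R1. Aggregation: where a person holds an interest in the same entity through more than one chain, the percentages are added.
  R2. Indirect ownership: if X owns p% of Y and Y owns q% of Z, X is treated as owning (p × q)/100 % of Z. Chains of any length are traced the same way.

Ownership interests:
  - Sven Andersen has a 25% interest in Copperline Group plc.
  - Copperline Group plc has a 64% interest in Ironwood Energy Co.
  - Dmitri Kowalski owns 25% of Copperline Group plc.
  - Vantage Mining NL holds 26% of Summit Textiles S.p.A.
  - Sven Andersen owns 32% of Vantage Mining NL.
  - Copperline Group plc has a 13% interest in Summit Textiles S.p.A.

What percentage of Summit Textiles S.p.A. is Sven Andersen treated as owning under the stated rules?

Chain via Vantage Mining NL (R2): 32% × 26% = 8.32% of Summit Textiles S.p.A.
Chain via Copperline Group plc (R2): 25% × 13% = 3.25% of Summit Textiles S.p.A.
Aggregating (R1): 8.32% + 3.25% = 11.57%.

11.57%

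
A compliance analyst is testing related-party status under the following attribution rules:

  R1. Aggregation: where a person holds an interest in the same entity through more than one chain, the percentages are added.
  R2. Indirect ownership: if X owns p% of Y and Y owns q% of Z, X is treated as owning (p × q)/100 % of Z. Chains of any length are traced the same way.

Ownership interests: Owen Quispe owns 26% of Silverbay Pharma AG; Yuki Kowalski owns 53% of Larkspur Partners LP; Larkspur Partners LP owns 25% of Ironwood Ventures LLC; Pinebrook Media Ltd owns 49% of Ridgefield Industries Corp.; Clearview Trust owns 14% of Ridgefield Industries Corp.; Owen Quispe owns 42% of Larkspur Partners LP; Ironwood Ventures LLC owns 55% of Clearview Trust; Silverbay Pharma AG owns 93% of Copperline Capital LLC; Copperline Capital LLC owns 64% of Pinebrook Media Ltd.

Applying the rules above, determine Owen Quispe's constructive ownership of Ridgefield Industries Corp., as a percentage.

Chain via Larkspur Partners LP → Ironwood Ventures LLC → Clearview Trust (R2): 42% × 25% × 55% × 14% = 0.8085% of Ridgefield Industries Corp.
Chain via Silverbay Pharma AG → Copperline Capital LLC → Pinebrook Media Ltd (R2): 26% × 93% × 64% × 49% = 7.582848% of Ridgefield Industries Corp.
Aggregating (R1): 0.8085% + 7.582848% = 8.391348%.

8.391348%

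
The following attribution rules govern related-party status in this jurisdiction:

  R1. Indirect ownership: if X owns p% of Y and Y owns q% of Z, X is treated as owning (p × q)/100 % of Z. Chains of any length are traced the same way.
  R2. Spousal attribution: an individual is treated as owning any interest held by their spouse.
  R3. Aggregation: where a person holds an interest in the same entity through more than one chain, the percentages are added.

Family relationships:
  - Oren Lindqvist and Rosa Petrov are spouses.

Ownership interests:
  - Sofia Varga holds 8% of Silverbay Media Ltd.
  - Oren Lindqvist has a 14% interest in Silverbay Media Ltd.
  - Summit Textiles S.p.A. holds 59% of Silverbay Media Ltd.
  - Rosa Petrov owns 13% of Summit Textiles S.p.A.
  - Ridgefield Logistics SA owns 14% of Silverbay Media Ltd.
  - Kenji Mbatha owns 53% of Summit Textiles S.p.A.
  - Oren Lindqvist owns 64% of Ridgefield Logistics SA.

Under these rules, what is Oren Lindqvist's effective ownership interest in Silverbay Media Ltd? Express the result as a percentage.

30.63%

By spousal attribution (R2), Oren Lindqvist is treated as owning Rosa Petrov's 13% interest in Summit Textiles S.p.A.
Chain via Ridgefield Logistics SA (R1): 64% × 14% = 8.96% of Silverbay Media Ltd.
Direct interest in Silverbay Media Ltd: 14%.
Chain via Summit Textiles S.p.A. (R1): 13% × 59% = 7.67% of Silverbay Media Ltd.
Aggregating (R3): 8.96% + 14% + 7.67% = 30.63%.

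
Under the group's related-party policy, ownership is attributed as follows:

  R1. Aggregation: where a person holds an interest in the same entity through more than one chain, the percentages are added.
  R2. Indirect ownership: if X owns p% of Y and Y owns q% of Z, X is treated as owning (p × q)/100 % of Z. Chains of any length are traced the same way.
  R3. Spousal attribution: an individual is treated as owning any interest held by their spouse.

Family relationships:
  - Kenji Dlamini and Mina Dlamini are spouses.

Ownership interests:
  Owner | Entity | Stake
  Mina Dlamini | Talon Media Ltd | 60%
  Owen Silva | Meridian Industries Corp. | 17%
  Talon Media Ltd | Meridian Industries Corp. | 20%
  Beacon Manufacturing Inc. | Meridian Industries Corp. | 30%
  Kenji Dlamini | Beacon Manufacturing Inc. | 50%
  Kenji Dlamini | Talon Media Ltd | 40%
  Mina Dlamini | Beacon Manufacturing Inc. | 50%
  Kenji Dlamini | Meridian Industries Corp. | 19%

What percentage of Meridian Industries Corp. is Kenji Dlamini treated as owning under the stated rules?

69%

By spousal attribution (R3), Kenji Dlamini is treated as also owning Mina Dlamini's interest in Talon Media Ltd, giving 40% + 60% = 100%.
By spousal attribution (R3), Kenji Dlamini is treated as also owning Mina Dlamini's interest in Beacon Manufacturing Inc, giving 50% + 50% = 100%.
Chain via Talon Media Ltd (R2): 100% × 20% = 20% of Meridian Industries Corp.
Chain via Beacon Manufacturing Inc. (R2): 100% × 30% = 30% of Meridian Industries Corp.
Direct interest in Meridian Industries Corp: 19%.
Aggregating (R1): 20% + 30% + 19% = 69%.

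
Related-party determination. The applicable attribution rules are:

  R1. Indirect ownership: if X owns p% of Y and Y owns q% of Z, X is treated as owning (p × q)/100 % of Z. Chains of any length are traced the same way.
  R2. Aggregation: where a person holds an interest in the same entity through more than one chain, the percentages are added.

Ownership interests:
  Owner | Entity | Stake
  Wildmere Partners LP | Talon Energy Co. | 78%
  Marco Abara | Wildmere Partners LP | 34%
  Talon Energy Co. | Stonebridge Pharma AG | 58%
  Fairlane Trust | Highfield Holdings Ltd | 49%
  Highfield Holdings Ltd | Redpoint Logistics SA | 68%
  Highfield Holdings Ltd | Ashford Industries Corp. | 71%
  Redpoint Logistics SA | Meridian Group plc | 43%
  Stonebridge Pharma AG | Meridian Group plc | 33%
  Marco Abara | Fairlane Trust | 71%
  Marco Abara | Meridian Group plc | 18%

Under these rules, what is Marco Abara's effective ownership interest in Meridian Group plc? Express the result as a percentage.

33.248524%

Chain via Wildmere Partners LP → Talon Energy Co. → Stonebridge Pharma AG (R1): 34% × 78% × 58% × 33% = 5.075928% of Meridian Group plc.
Chain via Fairlane Trust → Highfield Holdings Ltd → Redpoint Logistics SA (R1): 71% × 49% × 68% × 43% = 10.172596% of Meridian Group plc.
Direct interest in Meridian Group plc: 18%.
Aggregating (R2): 5.075928% + 10.172596% + 18% = 33.248524%.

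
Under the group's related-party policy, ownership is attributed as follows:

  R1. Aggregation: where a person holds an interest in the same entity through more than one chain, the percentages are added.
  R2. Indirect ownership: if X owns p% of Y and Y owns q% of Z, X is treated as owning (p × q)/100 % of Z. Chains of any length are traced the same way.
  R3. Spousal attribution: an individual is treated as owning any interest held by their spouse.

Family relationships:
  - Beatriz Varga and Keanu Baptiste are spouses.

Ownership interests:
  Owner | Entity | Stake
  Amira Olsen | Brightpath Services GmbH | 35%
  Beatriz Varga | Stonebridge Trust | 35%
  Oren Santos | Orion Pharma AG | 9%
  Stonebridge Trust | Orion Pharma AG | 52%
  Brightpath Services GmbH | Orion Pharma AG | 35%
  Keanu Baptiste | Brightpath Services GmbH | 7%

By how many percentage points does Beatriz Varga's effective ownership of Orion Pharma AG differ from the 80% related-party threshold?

By spousal attribution (R3), Beatriz Varga is treated as owning Keanu Baptiste's 7% interest in Brightpath Services GmbH.
Chain via Stonebridge Trust (R2): 35% × 52% = 18.2% of Orion Pharma AG.
Chain via Brightpath Services GmbH (R2): 7% × 35% = 2.45% of Orion Pharma AG.
Aggregating (R1): 18.2% + 2.45% = 20.65%.
20.65% falls short of the 80% threshold by 59.35 percentage points.

59.35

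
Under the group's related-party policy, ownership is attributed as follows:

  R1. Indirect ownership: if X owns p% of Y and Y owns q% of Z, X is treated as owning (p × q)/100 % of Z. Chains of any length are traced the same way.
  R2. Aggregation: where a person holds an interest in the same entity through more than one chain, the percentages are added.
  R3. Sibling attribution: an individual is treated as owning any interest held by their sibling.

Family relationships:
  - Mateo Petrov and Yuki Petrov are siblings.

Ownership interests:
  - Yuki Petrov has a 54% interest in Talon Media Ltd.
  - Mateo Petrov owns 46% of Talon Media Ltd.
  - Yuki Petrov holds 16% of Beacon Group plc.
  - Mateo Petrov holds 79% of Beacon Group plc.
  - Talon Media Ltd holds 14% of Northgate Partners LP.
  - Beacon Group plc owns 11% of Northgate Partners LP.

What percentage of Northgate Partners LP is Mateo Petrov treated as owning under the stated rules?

24.45%

By sibling attribution (R3), Mateo Petrov is treated as also owning Yuki Petrov's interest in Talon Media Ltd, giving 46% + 54% = 100%.
By sibling attribution (R3), Mateo Petrov is treated as also owning Yuki Petrov's interest in Beacon Group plc, giving 79% + 16% = 95%.
Chain via Talon Media Ltd (R1): 100% × 14% = 14% of Northgate Partners LP.
Chain via Beacon Group plc (R1): 95% × 11% = 10.45% of Northgate Partners LP.
Aggregating (R2): 14% + 10.45% = 24.45%.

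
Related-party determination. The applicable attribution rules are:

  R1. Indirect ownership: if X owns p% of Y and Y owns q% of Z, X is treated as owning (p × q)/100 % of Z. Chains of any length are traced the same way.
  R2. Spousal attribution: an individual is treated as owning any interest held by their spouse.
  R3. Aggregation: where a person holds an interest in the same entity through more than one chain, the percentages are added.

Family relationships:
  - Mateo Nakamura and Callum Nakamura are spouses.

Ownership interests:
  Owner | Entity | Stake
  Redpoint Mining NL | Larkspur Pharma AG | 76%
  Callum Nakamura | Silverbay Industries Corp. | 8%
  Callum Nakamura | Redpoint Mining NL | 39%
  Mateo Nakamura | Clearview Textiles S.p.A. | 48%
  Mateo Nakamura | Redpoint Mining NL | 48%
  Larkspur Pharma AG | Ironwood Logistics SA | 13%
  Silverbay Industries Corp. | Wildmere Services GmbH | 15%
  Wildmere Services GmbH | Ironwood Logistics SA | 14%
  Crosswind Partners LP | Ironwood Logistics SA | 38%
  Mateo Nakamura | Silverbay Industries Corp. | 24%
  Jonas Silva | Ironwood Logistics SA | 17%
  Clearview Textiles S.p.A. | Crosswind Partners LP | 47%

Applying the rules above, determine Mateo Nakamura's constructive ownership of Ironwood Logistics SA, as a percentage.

17.8404%

By spousal attribution (R2), Mateo Nakamura is treated as also owning Callum Nakamura's interest in Redpoint Mining NL, giving 48% + 39% = 87%.
By spousal attribution (R2), Mateo Nakamura is treated as also owning Callum Nakamura's interest in Silverbay Industries Corp, giving 24% + 8% = 32%.
Chain via Clearview Textiles S.p.A. → Crosswind Partners LP (R1): 48% × 47% × 38% = 8.5728% of Ironwood Logistics SA.
Chain via Redpoint Mining NL → Larkspur Pharma AG (R1): 87% × 76% × 13% = 8.5956% of Ironwood Logistics SA.
Chain via Silverbay Industries Corp. → Wildmere Services GmbH (R1): 32% × 15% × 14% = 0.672% of Ironwood Logistics SA.
Aggregating (R3): 8.5728% + 8.5956% + 0.672% = 17.8404%.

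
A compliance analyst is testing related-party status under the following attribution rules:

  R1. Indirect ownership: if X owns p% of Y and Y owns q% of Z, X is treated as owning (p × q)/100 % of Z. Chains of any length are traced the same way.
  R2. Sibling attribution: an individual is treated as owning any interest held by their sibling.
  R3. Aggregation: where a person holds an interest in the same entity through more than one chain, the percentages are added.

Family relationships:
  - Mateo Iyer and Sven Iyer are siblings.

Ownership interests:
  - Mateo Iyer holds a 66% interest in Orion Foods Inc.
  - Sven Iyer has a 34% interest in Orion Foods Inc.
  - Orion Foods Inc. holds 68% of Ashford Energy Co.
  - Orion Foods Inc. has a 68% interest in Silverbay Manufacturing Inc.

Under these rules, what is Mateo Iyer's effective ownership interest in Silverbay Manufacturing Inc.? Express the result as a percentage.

68%

By sibling attribution (R2), Mateo Iyer is treated as also owning Sven Iyer's interest in Orion Foods Inc, giving 66% + 34% = 100%.
Chain via Orion Foods Inc. (R1): 100% × 68% = 68% of Silverbay Manufacturing Inc.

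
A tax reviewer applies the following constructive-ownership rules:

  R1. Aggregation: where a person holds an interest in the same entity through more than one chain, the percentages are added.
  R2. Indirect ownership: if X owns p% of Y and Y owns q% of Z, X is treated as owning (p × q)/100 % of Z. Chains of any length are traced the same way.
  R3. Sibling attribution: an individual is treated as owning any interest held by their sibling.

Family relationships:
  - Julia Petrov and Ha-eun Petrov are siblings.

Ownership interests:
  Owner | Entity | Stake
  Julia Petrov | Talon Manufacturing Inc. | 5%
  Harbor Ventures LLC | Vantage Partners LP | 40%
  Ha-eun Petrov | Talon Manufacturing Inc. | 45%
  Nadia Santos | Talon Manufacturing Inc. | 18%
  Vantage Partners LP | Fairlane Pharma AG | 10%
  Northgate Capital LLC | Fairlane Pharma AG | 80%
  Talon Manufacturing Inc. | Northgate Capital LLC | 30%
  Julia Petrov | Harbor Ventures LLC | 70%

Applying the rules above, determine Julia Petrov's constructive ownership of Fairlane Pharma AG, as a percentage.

14.8%

By sibling attribution (R3), Julia Petrov is treated as also owning Ha-eun Petrov's interest in Talon Manufacturing Inc, giving 5% + 45% = 50%.
Chain via Harbor Ventures LLC → Vantage Partners LP (R2): 70% × 40% × 10% = 2.8% of Fairlane Pharma AG.
Chain via Talon Manufacturing Inc. → Northgate Capital LLC (R2): 50% × 30% × 80% = 12% of Fairlane Pharma AG.
Aggregating (R1): 2.8% + 12% = 14.8%.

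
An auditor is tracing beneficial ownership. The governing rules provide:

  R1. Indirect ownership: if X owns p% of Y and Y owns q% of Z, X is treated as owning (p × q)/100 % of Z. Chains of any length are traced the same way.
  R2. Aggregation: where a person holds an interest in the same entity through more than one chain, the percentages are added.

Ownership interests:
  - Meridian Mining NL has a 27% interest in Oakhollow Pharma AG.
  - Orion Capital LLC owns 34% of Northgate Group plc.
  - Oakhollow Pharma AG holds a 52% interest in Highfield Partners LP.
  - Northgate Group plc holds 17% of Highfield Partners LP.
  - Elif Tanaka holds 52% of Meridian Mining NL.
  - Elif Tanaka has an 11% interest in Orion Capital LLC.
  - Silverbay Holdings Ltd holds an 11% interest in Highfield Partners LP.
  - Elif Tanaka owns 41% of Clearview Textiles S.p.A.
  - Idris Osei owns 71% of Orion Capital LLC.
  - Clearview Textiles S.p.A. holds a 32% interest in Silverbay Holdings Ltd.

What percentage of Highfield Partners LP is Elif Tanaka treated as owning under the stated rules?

Chain via Clearview Textiles S.p.A. → Silverbay Holdings Ltd (R1): 41% × 32% × 11% = 1.4432% of Highfield Partners LP.
Chain via Meridian Mining NL → Oakhollow Pharma AG (R1): 52% × 27% × 52% = 7.3008% of Highfield Partners LP.
Chain via Orion Capital LLC → Northgate Group plc (R1): 11% × 34% × 17% = 0.6358% of Highfield Partners LP.
Aggregating (R2): 1.4432% + 7.3008% + 0.6358% = 9.3798%.

9.3798%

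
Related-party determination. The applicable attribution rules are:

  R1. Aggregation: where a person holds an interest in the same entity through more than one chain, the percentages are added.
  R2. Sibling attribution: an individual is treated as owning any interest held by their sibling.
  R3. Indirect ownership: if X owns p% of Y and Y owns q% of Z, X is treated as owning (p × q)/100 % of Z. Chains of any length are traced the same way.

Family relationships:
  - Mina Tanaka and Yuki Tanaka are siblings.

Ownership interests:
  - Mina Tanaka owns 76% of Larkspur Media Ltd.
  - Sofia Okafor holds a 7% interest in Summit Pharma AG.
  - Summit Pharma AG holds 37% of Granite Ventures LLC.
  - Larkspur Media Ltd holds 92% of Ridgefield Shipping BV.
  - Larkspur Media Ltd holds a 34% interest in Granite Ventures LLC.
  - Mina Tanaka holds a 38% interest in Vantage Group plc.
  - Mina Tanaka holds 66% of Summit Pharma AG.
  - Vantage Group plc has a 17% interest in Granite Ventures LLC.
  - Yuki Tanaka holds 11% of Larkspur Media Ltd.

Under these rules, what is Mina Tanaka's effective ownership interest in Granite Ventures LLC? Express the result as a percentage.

60.46%

By sibling attribution (R2), Mina Tanaka is treated as also owning Yuki Tanaka's interest in Larkspur Media Ltd, giving 76% + 11% = 87%.
Chain via Larkspur Media Ltd (R3): 87% × 34% = 29.58% of Granite Ventures LLC.
Chain via Summit Pharma AG (R3): 66% × 37% = 24.42% of Granite Ventures LLC.
Chain via Vantage Group plc (R3): 38% × 17% = 6.46% of Granite Ventures LLC.
Aggregating (R1): 29.58% + 24.42% + 6.46% = 60.46%.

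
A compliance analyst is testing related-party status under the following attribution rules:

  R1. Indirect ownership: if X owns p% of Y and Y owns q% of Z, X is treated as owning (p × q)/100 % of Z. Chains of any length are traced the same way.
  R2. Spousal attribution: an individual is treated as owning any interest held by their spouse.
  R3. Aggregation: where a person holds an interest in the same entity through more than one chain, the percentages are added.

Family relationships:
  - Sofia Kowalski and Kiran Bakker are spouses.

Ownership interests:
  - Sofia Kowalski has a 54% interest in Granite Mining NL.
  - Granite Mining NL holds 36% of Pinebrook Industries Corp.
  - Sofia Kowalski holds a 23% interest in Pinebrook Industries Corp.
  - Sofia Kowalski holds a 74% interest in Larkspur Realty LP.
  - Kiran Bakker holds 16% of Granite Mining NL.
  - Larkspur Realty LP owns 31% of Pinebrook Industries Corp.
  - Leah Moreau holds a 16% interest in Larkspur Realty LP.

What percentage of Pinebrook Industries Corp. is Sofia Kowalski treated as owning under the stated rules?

71.14%

By spousal attribution (R2), Sofia Kowalski is treated as also owning Kiran Bakker's interest in Granite Mining NL, giving 54% + 16% = 70%.
Chain via Granite Mining NL (R1): 70% × 36% = 25.2% of Pinebrook Industries Corp.
Chain via Larkspur Realty LP (R1): 74% × 31% = 22.94% of Pinebrook Industries Corp.
Direct interest in Pinebrook Industries Corp: 23%.
Aggregating (R3): 25.2% + 22.94% + 23% = 71.14%.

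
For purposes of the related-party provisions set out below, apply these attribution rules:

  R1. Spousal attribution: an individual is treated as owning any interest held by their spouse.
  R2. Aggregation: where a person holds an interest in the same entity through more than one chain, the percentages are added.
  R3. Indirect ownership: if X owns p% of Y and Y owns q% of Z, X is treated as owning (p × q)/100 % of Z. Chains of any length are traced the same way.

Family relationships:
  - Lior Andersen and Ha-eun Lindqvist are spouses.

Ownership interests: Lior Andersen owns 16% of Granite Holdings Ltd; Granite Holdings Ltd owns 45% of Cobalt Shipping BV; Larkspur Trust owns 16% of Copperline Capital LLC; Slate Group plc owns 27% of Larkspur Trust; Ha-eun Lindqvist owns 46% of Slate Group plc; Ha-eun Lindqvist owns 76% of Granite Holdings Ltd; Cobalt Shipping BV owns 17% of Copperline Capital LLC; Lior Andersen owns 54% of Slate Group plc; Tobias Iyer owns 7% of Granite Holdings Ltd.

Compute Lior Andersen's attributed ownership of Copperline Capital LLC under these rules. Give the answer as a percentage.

11.358%

By spousal attribution (R1), Lior Andersen is treated as also owning Ha-eun Lindqvist's interest in Granite Holdings Ltd, giving 16% + 76% = 92%.
By spousal attribution (R1), Lior Andersen is treated as also owning Ha-eun Lindqvist's interest in Slate Group plc, giving 54% + 46% = 100%.
Chain via Granite Holdings Ltd → Cobalt Shipping BV (R3): 92% × 45% × 17% = 7.038% of Copperline Capital LLC.
Chain via Slate Group plc → Larkspur Trust (R3): 100% × 27% × 16% = 4.32% of Copperline Capital LLC.
Aggregating (R2): 7.038% + 4.32% = 11.358%.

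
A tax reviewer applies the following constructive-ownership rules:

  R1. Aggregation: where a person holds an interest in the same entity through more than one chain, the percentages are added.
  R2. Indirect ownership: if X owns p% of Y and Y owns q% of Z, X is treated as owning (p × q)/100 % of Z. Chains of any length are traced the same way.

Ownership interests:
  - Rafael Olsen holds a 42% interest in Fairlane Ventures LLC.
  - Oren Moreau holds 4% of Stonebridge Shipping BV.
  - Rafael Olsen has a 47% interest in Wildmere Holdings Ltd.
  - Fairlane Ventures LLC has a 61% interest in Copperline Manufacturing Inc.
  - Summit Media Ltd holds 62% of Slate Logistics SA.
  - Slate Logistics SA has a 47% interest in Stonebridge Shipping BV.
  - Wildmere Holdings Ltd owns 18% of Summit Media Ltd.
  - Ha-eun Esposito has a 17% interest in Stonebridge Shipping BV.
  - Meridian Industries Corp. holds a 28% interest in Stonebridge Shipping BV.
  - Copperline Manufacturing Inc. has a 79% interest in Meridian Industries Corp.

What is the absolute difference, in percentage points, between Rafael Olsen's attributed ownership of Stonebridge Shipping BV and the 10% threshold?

1.867612

Chain via Fairlane Ventures LLC → Copperline Manufacturing Inc. → Meridian Industries Corp. (R2): 42% × 61% × 79% × 28% = 5.667144% of Stonebridge Shipping BV.
Chain via Wildmere Holdings Ltd → Summit Media Ltd → Slate Logistics SA (R2): 47% × 18% × 62% × 47% = 2.465244% of Stonebridge Shipping BV.
Aggregating (R1): 5.667144% + 2.465244% = 8.132388%.
8.132388% falls short of the 10% threshold by 1.867612 percentage points.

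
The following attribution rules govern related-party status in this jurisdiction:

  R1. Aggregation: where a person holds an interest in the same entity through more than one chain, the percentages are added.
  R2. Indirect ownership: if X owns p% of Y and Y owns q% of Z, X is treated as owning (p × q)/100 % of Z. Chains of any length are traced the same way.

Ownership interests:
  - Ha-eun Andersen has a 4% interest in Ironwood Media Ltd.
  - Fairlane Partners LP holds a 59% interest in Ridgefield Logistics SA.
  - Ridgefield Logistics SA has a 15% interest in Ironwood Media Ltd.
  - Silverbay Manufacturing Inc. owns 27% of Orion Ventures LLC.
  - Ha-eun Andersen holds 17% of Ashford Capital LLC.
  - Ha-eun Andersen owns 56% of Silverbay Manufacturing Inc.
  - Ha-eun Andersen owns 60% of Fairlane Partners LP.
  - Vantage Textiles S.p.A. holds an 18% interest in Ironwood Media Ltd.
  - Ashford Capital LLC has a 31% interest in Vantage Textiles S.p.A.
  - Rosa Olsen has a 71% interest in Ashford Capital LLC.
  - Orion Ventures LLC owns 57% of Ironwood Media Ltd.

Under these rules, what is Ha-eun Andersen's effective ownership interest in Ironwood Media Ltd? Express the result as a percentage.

Chain via Silverbay Manufacturing Inc. → Orion Ventures LLC (R2): 56% × 27% × 57% = 8.6184% of Ironwood Media Ltd.
Chain via Ashford Capital LLC → Vantage Textiles S.p.A. (R2): 17% × 31% × 18% = 0.9486% of Ironwood Media Ltd.
Chain via Fairlane Partners LP → Ridgefield Logistics SA (R2): 60% × 59% × 15% = 5.31% of Ironwood Media Ltd.
Direct interest in Ironwood Media Ltd: 4%.
Aggregating (R1): 8.6184% + 0.9486% + 5.31% + 4% = 18.877%.

18.877%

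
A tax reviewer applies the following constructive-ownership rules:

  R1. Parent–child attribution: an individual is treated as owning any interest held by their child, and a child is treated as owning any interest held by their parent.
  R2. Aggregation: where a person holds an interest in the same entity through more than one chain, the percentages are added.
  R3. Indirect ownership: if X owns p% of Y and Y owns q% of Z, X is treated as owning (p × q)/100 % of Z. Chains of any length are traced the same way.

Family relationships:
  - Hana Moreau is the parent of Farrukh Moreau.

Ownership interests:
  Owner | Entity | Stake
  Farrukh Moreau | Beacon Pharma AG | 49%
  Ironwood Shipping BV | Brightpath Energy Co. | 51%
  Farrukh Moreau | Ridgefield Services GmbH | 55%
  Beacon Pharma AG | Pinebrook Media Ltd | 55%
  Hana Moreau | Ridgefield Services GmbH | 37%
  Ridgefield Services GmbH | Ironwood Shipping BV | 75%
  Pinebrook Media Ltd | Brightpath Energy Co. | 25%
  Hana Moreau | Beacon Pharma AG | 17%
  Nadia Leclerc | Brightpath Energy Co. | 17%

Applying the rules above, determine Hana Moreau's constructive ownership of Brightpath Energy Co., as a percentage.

By parent–child attribution (R1), Hana Moreau is treated as also owning Farrukh Moreau's interest in Ridgefield Services GmbH, giving 37% + 55% = 92%.
By parent–child attribution (R1), Hana Moreau is treated as also owning Farrukh Moreau's interest in Beacon Pharma AG, giving 17% + 49% = 66%.
Chain via Ridgefield Services GmbH → Ironwood Shipping BV (R3): 92% × 75% × 51% = 35.19% of Brightpath Energy Co.
Chain via Beacon Pharma AG → Pinebrook Media Ltd (R3): 66% × 55% × 25% = 9.075% of Brightpath Energy Co.
Aggregating (R2): 35.19% + 9.075% = 44.265%.

44.265%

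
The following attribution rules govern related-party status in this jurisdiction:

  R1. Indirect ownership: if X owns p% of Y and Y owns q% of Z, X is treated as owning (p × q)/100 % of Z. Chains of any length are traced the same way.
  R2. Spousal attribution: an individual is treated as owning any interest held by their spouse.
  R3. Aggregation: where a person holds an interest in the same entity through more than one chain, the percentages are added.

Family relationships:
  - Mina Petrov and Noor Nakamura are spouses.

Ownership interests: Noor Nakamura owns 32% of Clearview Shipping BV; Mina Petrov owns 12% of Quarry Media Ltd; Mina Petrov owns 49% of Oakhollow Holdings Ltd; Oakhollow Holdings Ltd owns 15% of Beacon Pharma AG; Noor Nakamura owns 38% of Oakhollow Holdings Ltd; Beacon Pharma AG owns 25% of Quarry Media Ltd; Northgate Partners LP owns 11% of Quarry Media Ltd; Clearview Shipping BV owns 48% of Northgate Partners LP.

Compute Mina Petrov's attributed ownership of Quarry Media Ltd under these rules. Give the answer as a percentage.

16.9521%

By spousal attribution (R2), Mina Petrov is treated as also owning Noor Nakamura's interest in Oakhollow Holdings Ltd, giving 49% + 38% = 87%.
By spousal attribution (R2), Mina Petrov is treated as owning Noor Nakamura's 32% interest in Clearview Shipping BV.
Chain via Oakhollow Holdings Ltd → Beacon Pharma AG (R1): 87% × 15% × 25% = 3.2625% of Quarry Media Ltd.
Direct interest in Quarry Media Ltd: 12%.
Chain via Clearview Shipping BV → Northgate Partners LP (R1): 32% × 48% × 11% = 1.6896% of Quarry Media Ltd.
Aggregating (R3): 3.2625% + 12% + 1.6896% = 16.9521%.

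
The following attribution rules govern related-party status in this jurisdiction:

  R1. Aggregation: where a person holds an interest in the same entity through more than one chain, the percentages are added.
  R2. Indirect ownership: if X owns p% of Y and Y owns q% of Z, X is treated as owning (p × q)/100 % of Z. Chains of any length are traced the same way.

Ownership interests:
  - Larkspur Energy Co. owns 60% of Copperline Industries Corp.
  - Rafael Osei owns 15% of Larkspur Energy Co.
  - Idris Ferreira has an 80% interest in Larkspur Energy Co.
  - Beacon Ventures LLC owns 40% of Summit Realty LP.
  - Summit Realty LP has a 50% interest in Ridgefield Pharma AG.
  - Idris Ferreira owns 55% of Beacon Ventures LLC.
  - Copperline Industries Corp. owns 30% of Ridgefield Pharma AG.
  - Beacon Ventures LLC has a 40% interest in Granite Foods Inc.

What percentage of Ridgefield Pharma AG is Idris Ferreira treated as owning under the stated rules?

25.4%

Chain via Beacon Ventures LLC → Summit Realty LP (R2): 55% × 40% × 50% = 11% of Ridgefield Pharma AG.
Chain via Larkspur Energy Co. → Copperline Industries Corp. (R2): 80% × 60% × 30% = 14.4% of Ridgefield Pharma AG.
Aggregating (R1): 11% + 14.4% = 25.4%.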